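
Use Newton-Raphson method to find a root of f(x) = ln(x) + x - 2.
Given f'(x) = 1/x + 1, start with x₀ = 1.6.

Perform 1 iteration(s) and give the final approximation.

f(x) = ln(x) + x - 2
f'(x) = 1/x + 1
x₀ = 1.6

Newton-Raphson formula: x_{n+1} = x_n - f(x_n)/f'(x_n)

Iteration 1:
  f(1.600000) = 0.070004
  f'(1.600000) = 1.625000
  x_1 = 1.600000 - 0.070004/1.625000 = 1.556921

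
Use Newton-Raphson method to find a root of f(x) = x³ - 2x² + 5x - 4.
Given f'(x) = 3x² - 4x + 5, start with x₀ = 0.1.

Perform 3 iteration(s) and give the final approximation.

f(x) = x³ - 2x² + 5x - 4
f'(x) = 3x² - 4x + 5
x₀ = 0.1

Newton-Raphson formula: x_{n+1} = x_n - f(x_n)/f'(x_n)

Iteration 1:
  f(0.100000) = -3.519000
  f'(0.100000) = 4.630000
  x_1 = 0.100000 - (-3.519000)/4.630000 = 0.860043
Iteration 2:
  f(0.860043) = -0.542981
  f'(0.860043) = 3.778850
  x_2 = 0.860043 - (-0.542981)/3.778850 = 1.003733
Iteration 3:
  f(1.003733) = 0.014944
  f'(1.003733) = 4.007507
  x_3 = 1.003733 - 0.014944/4.007507 = 1.000004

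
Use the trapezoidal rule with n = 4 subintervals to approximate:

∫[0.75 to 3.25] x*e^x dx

f(x) = x*e^x
a = 0.75, b = 3.25, n = 4
h = (b - a)/n = 0.625000

Trapezoidal rule: (h/2)[f(x₀) + 2f(x₁) + 2f(x₂) + ... + f(xₙ)]

x_0 = 0.7500, f(x_0) = 1.587750, coefficient = 1
x_1 = 1.3750, f(x_1) = 5.438230, coefficient = 2
x_2 = 2.0000, f(x_2) = 14.778112, coefficient = 2
x_3 = 2.6250, f(x_3) = 36.237007, coefficient = 2
x_4 = 3.2500, f(x_4) = 83.818605, coefficient = 1

I ≈ (0.625000/2) × 198.313055 = 61.972830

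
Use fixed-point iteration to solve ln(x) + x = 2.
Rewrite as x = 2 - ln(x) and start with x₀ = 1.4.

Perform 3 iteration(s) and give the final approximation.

Equation: ln(x) + x = 2
Fixed-point form: x = 2 - ln(x)
x₀ = 1.4

x_1 = g(1.400000) = 1.663528
x_2 = g(1.663528) = 1.491059
x_3 = g(1.491059) = 1.600513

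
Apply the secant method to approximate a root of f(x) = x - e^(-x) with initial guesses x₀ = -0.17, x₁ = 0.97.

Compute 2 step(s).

f(x) = x - e^(-x)
x₀ = -0.17, x₁ = 0.97

Secant formula: x_{n+1} = x_n - f(x_n)(x_n - x_{n-1})/(f(x_n) - f(x_{n-1}))

Iteration 1:
  f(-0.170000) = -1.355305
  f(0.970000) = 0.590917
  x_2 = 0.970000 - 0.590917×(0.970000 - (-0.170000))/(0.590917 - (-1.355305))
       = 0.623870
Iteration 2:
  f(0.970000) = 0.590917
  f(0.623870) = 0.088004
  x_3 = 0.623870 - 0.088004×(0.623870 - 0.970000)/(0.088004 - 0.590917)
       = 0.563302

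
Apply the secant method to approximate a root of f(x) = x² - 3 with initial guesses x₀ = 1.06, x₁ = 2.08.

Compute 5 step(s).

f(x) = x² - 3
x₀ = 1.06, x₁ = 2.08

Secant formula: x_{n+1} = x_n - f(x_n)(x_n - x_{n-1})/(f(x_n) - f(x_{n-1}))

Iteration 1:
  f(1.060000) = -1.876400
  f(2.080000) = 1.326400
  x_2 = 2.080000 - 1.326400×(2.080000 - 1.060000)/(1.326400 - (-1.876400))
       = 1.657580
Iteration 2:
  f(2.080000) = 1.326400
  f(1.657580) = -0.252430
  x_3 = 1.657580 - (-0.252430)×(1.657580 - 2.080000)/(-0.252430 - 1.326400)
       = 1.725118
Iteration 3:
  f(1.657580) = -0.252430
  f(1.725118) = -0.023968
  x_4 = 1.725118 - (-0.023968)×(1.725118 - 1.657580)/(-0.023968 - (-0.252430))
       = 1.732203
Iteration 4:
  f(1.725118) = -0.023968
  f(1.732203) = 0.000529
  x_5 = 1.732203 - 0.000529×(1.732203 - 1.725118)/(0.000529 - (-0.023968))
       = 1.732051
Iteration 5:
  f(1.732203) = 0.000529
  f(1.732051) = -0.000001
  x_6 = 1.732051 - (-0.000001)×(1.732051 - 1.732203)/(-0.000001 - 0.000529)
       = 1.732051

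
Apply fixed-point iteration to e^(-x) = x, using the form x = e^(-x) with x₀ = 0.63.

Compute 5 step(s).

Equation: e^(-x) = x
Fixed-point form: x = e^(-x)
x₀ = 0.63

x_1 = g(0.630000) = 0.532592
x_2 = g(0.532592) = 0.587081
x_3 = g(0.587081) = 0.555948
x_4 = g(0.555948) = 0.573529
x_5 = g(0.573529) = 0.563533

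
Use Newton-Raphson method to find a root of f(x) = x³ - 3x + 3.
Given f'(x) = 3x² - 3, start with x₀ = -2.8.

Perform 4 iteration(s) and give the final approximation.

f(x) = x³ - 3x + 3
f'(x) = 3x² - 3
x₀ = -2.8

Newton-Raphson formula: x_{n+1} = x_n - f(x_n)/f'(x_n)

Iteration 1:
  f(-2.800000) = -10.552000
  f'(-2.800000) = 20.520000
  x_1 = -2.800000 - (-10.552000)/20.520000 = -2.285770
Iteration 2:
  f(-2.285770) = -2.085254
  f'(-2.285770) = 12.674233
  x_2 = -2.285770 - (-2.085254)/12.674233 = -2.121243
Iteration 3:
  f(-2.121243) = -0.181168
  f'(-2.121243) = 10.499015
  x_3 = -2.121243 - (-0.181168)/10.499015 = -2.103987
Iteration 4:
  f(-2.103987) = -0.001890
  f'(-2.103987) = 10.280287
  x_4 = -2.103987 - (-0.001890)/10.280287 = -2.103803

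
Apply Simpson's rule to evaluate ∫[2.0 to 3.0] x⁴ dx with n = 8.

f(x) = x⁴
a = 2.0, b = 3.0, n = 8
h = (b - a)/n = 0.125000

Simpson's rule: (h/3)[f(x₀) + 4f(x₁) + 2f(x₂) + ... + f(xₙ)]

x_0 = 2.0000, f(x_0) = 16.000000, coefficient = 1
x_1 = 2.1250, f(x_1) = 20.390869, coefficient = 4
x_2 = 2.2500, f(x_2) = 25.628906, coefficient = 2
x_3 = 2.3750, f(x_3) = 31.816650, coefficient = 4
x_4 = 2.5000, f(x_4) = 39.062500, coefficient = 2
x_5 = 2.6250, f(x_5) = 47.480713, coefficient = 4
x_6 = 2.7500, f(x_6) = 57.191406, coefficient = 2
x_7 = 2.8750, f(x_7) = 68.320557, coefficient = 4
x_8 = 3.0000, f(x_8) = 81.000000, coefficient = 1

I ≈ (0.125000/3) × 1012.800781 = 42.200033
Exact value: 42.200000
Error: 0.000033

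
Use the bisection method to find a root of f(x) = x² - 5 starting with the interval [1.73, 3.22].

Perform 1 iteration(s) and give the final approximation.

f(x) = x² - 5
Initial interval: [1.73, 3.22]

Iteration 1:
  c_1 = (1.730000 + 3.220000)/2 = 2.475000
  f(c_1) = f(2.475000) = 1.125625
  f(a) × f(c) < 0, new interval: [1.730000, 2.475000]

After 1 iteration(s), the approximation is c_1 = 2.475000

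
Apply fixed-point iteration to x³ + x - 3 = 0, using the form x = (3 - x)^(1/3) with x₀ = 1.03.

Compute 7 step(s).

Equation: x³ + x - 3 = 0
Fixed-point form: x = (3 - x)^(1/3)
x₀ = 1.03

x_1 = g(1.030000) = 1.253590
x_2 = g(1.253590) = 1.204247
x_3 = g(1.204247) = 1.215483
x_4 = g(1.215483) = 1.212943
x_5 = g(1.212943) = 1.213518
x_6 = g(1.213518) = 1.213388
x_7 = g(1.213388) = 1.213417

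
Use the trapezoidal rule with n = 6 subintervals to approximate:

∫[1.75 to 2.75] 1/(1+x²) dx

f(x) = 1/(1+x²)
a = 1.75, b = 2.75, n = 6
h = (b - a)/n = 0.166667

Trapezoidal rule: (h/2)[f(x₀) + 2f(x₁) + 2f(x₂) + ... + f(xₙ)]

x_0 = 1.7500, f(x_0) = 0.246154, coefficient = 1
x_1 = 1.9167, f(x_1) = 0.213967, coefficient = 2
x_2 = 2.0833, f(x_2) = 0.187256, coefficient = 2
x_3 = 2.2500, f(x_3) = 0.164948, coefficient = 2
x_4 = 2.4167, f(x_4) = 0.146193, coefficient = 2
x_5 = 2.5833, f(x_5) = 0.130317, coefficient = 2
x_6 = 2.7500, f(x_6) = 0.116788, coefficient = 1

I ≈ (0.166667/2) × 2.048305 = 0.170692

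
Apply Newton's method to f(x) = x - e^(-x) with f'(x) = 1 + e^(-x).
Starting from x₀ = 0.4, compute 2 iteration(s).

f(x) = x - e^(-x)
f'(x) = 1 + e^(-x)
x₀ = 0.4

Newton-Raphson formula: x_{n+1} = x_n - f(x_n)/f'(x_n)

Iteration 1:
  f(0.400000) = -0.270320
  f'(0.400000) = 1.670320
  x_1 = 0.400000 - (-0.270320)/1.670320 = 0.561837
Iteration 2:
  f(0.561837) = -0.008323
  f'(0.561837) = 1.570161
  x_2 = 0.561837 - (-0.008323)/1.570161 = 0.567138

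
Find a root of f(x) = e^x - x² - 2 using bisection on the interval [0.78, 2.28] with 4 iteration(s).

f(x) = e^x - x² - 2
Initial interval: [0.78, 2.28]

Iteration 1:
  c_1 = (0.780000 + 2.280000)/2 = 1.530000
  f(c_1) = f(1.530000) = 0.277277
  f(a) × f(c) < 0, new interval: [0.780000, 1.530000]
Iteration 2:
  c_2 = (0.780000 + 1.530000)/2 = 1.155000
  f(c_2) = f(1.155000) = -0.160002
  f(a) × f(c) ≥ 0, new interval: [1.155000, 1.530000]
Iteration 3:
  c_3 = (1.155000 + 1.530000)/2 = 1.342500
  f(c_3) = f(1.342500) = 0.026297
  f(a) × f(c) < 0, new interval: [1.155000, 1.342500]
Iteration 4:
  c_4 = (1.155000 + 1.342500)/2 = 1.248750
  f(c_4) = f(1.248750) = -0.073394
  f(a) × f(c) ≥ 0, new interval: [1.248750, 1.342500]

After 4 iteration(s), the approximation is c_4 = 1.248750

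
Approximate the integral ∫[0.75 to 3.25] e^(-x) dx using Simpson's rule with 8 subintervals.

f(x) = e^(-x)
a = 0.75, b = 3.25, n = 8
h = (b - a)/n = 0.312500

Simpson's rule: (h/3)[f(x₀) + 4f(x₁) + 2f(x₂) + ... + f(xₙ)]

x_0 = 0.7500, f(x_0) = 0.472367, coefficient = 1
x_1 = 1.0625, f(x_1) = 0.345591, coefficient = 4
x_2 = 1.3750, f(x_2) = 0.252840, coefficient = 2
x_3 = 1.6875, f(x_3) = 0.184981, coefficient = 4
x_4 = 2.0000, f(x_4) = 0.135335, coefficient = 2
x_5 = 2.3125, f(x_5) = 0.099013, coefficient = 4
x_6 = 2.6250, f(x_6) = 0.072440, coefficient = 2
x_7 = 2.9375, f(x_7) = 0.052998, coefficient = 4
x_8 = 3.2500, f(x_8) = 0.038774, coefficient = 1

I ≈ (0.312500/3) × 4.162705 = 0.433615
Exact value: 0.433592
Error: 0.000023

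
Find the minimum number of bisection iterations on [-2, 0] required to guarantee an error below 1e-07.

We need (b-a)/2^n ≤ 1e-07
(0 - (-2))/2^n ≤ 1e-07
2/2^n ≤ 1e-07
2^n ≥ 20000000
n ≥ log₂(20000000) = 24.25
n ≥ 25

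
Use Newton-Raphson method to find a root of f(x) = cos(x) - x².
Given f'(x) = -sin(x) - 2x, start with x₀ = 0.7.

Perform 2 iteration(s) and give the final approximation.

f(x) = cos(x) - x²
f'(x) = -sin(x) - 2x
x₀ = 0.7

Newton-Raphson formula: x_{n+1} = x_n - f(x_n)/f'(x_n)

Iteration 1:
  f(0.700000) = 0.274842
  f'(0.700000) = -2.044218
  x_1 = 0.700000 - 0.274842/(-2.044218) = 0.834449
Iteration 2:
  f(0.834449) = -0.024718
  f'(0.834449) = -2.409823
  x_2 = 0.834449 - (-0.024718)/(-2.409823) = 0.824191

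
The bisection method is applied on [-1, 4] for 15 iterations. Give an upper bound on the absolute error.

Bisection error bound: |error| ≤ (b-a)/2^n
|error| ≤ (4 - (-1))/2^15 = 5/2^15
|error| ≤ 0.0001525879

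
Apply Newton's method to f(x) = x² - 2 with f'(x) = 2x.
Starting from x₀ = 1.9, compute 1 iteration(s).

f(x) = x² - 2
f'(x) = 2x
x₀ = 1.9

Newton-Raphson formula: x_{n+1} = x_n - f(x_n)/f'(x_n)

Iteration 1:
  f(1.900000) = 1.610000
  f'(1.900000) = 3.800000
  x_1 = 1.900000 - 1.610000/3.800000 = 1.476316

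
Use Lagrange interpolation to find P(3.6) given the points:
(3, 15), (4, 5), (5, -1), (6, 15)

Lagrange interpolation formula:
P(x) = Σ yᵢ × Lᵢ(x)
where Lᵢ(x) = Π_{j≠i} (x - xⱼ)/(xᵢ - xⱼ)

L_0(3.6) = (3.6 - 4)/(3 - 4) × (3.6 - 5)/(3 - 5) × (3.6 - 6)/(3 - 6) = 0.224000
L_1(3.6) = (3.6 - 3)/(4 - 3) × (3.6 - 5)/(4 - 5) × (3.6 - 6)/(4 - 6) = 1.008000
L_2(3.6) = (3.6 - 3)/(5 - 3) × (3.6 - 4)/(5 - 4) × (3.6 - 6)/(5 - 6) = -0.288000
L_3(3.6) = (3.6 - 3)/(6 - 3) × (3.6 - 4)/(6 - 4) × (3.6 - 5)/(6 - 5) = 0.056000

P(3.6) = 15×L_0(3.6) + 5×L_1(3.6) + (-1)×L_2(3.6) + 15×L_3(3.6)
P(3.6) = 9.528000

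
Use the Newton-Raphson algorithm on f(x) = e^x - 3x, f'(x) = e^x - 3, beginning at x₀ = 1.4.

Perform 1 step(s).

f(x) = e^x - 3x
f'(x) = e^x - 3
x₀ = 1.4

Newton-Raphson formula: x_{n+1} = x_n - f(x_n)/f'(x_n)

Iteration 1:
  f(1.400000) = -0.144800
  f'(1.400000) = 1.055200
  x_1 = 1.400000 - (-0.144800)/1.055200 = 1.537225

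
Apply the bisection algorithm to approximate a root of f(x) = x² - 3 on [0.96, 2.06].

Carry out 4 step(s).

f(x) = x² - 3
Initial interval: [0.96, 2.06]

Iteration 1:
  c_1 = (0.960000 + 2.060000)/2 = 1.510000
  f(c_1) = f(1.510000) = -0.719900
  f(a) × f(c) ≥ 0, new interval: [1.510000, 2.060000]
Iteration 2:
  c_2 = (1.510000 + 2.060000)/2 = 1.785000
  f(c_2) = f(1.785000) = 0.186225
  f(a) × f(c) < 0, new interval: [1.510000, 1.785000]
Iteration 3:
  c_3 = (1.510000 + 1.785000)/2 = 1.647500
  f(c_3) = f(1.647500) = -0.285744
  f(a) × f(c) ≥ 0, new interval: [1.647500, 1.785000]
Iteration 4:
  c_4 = (1.647500 + 1.785000)/2 = 1.716250
  f(c_4) = f(1.716250) = -0.054486
  f(a) × f(c) ≥ 0, new interval: [1.716250, 1.785000]

After 4 iteration(s), the approximation is c_4 = 1.716250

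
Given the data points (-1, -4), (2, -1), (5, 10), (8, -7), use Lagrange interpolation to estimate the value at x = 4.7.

Lagrange interpolation formula:
P(x) = Σ yᵢ × Lᵢ(x)
where Lᵢ(x) = Π_{j≠i} (x - xⱼ)/(xᵢ - xⱼ)

L_0(4.7) = (4.7 - 2)/(-1 - 2) × (4.7 - 5)/(-1 - 5) × (4.7 - 8)/(-1 - 8) = -0.016500
L_1(4.7) = (4.7 - (-1))/(2 - (-1)) × (4.7 - 5)/(2 - 5) × (4.7 - 8)/(2 - 8) = 0.104500
L_2(4.7) = (4.7 - (-1))/(5 - (-1)) × (4.7 - 2)/(5 - 2) × (4.7 - 8)/(5 - 8) = 0.940500
L_3(4.7) = (4.7 - (-1))/(8 - (-1)) × (4.7 - 2)/(8 - 2) × (4.7 - 5)/(8 - 5) = -0.028500

P(4.7) = (-4)×L_0(4.7) + (-1)×L_1(4.7) + 10×L_2(4.7) + (-7)×L_3(4.7)
P(4.7) = 9.566000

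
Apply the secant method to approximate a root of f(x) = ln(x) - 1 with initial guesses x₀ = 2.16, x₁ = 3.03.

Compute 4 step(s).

f(x) = ln(x) - 1
x₀ = 2.16, x₁ = 3.03

Secant formula: x_{n+1} = x_n - f(x_n)(x_n - x_{n-1})/(f(x_n) - f(x_{n-1}))

Iteration 1:
  f(2.160000) = -0.229892
  f(3.030000) = 0.108563
  x_2 = 3.030000 - 0.108563×(3.030000 - 2.160000)/(0.108563 - (-0.229892))
       = 2.750939
Iteration 2:
  f(3.030000) = 0.108563
  f(2.750939) = 0.011942
  x_3 = 2.750939 - 0.011942×(2.750939 - 3.030000)/(0.011942 - 0.108563)
       = 2.716447
Iteration 3:
  f(2.750939) = 0.011942
  f(2.716447) = -0.000675
  x_4 = 2.716447 - (-0.000675)×(2.716447 - 2.750939)/(-0.000675 - 0.011942)
       = 2.718293
Iteration 4:
  f(2.716447) = -0.000675
  f(2.718293) = 0.000004
  x_5 = 2.718293 - 0.000004×(2.718293 - 2.716447)/(0.000004 - (-0.000675))
       = 2.718282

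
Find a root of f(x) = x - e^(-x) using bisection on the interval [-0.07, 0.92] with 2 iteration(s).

f(x) = x - e^(-x)
Initial interval: [-0.07, 0.92]

Iteration 1:
  c_1 = (-0.070000 + 0.920000)/2 = 0.425000
  f(c_1) = f(0.425000) = -0.228770
  f(a) × f(c) ≥ 0, new interval: [0.425000, 0.920000]
Iteration 2:
  c_2 = (0.425000 + 0.920000)/2 = 0.672500
  f(c_2) = f(0.672500) = 0.162069
  f(a) × f(c) < 0, new interval: [0.425000, 0.672500]

After 2 iteration(s), the approximation is c_2 = 0.672500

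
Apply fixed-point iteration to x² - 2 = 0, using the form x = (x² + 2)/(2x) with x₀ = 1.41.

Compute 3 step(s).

Equation: x² - 2 = 0
Fixed-point form: x = (x² + 2)/(2x)
x₀ = 1.41

x_1 = g(1.410000) = 1.414220
x_2 = g(1.414220) = 1.414214
x_3 = g(1.414214) = 1.414214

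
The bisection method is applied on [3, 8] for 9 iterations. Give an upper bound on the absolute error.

Bisection error bound: |error| ≤ (b-a)/2^n
|error| ≤ (8 - 3)/2^9 = 5/2^9
|error| ≤ 0.0097656250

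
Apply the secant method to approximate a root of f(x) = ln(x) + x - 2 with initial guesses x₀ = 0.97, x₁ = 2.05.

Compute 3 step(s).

f(x) = ln(x) + x - 2
x₀ = 0.97, x₁ = 2.05

Secant formula: x_{n+1} = x_n - f(x_n)(x_n - x_{n-1})/(f(x_n) - f(x_{n-1}))

Iteration 1:
  f(0.970000) = -1.060459
  f(2.050000) = 0.767840
  x_2 = 2.050000 - 0.767840×(2.050000 - 0.970000)/(0.767840 - (-1.060459))
       = 1.596427
Iteration 2:
  f(2.050000) = 0.767840
  f(1.596427) = 0.064195
  x_3 = 1.596427 - 0.064195×(1.596427 - 2.050000)/(0.064195 - 0.767840)
       = 1.555047
Iteration 3:
  f(1.596427) = 0.064195
  f(1.555047) = -0.003448
  x_4 = 1.555047 - (-0.003448)×(1.555047 - 1.596427)/(-0.003448 - 0.064195)
       = 1.557156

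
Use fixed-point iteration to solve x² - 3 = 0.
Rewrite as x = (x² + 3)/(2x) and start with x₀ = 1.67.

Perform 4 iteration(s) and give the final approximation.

Equation: x² - 3 = 0
Fixed-point form: x = (x² + 3)/(2x)
x₀ = 1.67

x_1 = g(1.670000) = 1.733204
x_2 = g(1.733204) = 1.732051
x_3 = g(1.732051) = 1.732051
x_4 = g(1.732051) = 1.732051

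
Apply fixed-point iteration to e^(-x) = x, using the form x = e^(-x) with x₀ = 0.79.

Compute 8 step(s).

Equation: e^(-x) = x
Fixed-point form: x = e^(-x)
x₀ = 0.79

x_1 = g(0.790000) = 0.453845
x_2 = g(0.453845) = 0.635181
x_3 = g(0.635181) = 0.529839
x_4 = g(0.529839) = 0.588699
x_5 = g(0.588699) = 0.555049
x_6 = g(0.555049) = 0.574044
x_7 = g(0.574044) = 0.563243
x_8 = g(0.563243) = 0.569360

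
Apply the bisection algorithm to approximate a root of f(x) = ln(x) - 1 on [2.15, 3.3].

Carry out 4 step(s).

f(x) = ln(x) - 1
Initial interval: [2.15, 3.3]

Iteration 1:
  c_1 = (2.150000 + 3.300000)/2 = 2.725000
  f(c_1) = f(2.725000) = 0.002468
  f(a) × f(c) < 0, new interval: [2.150000, 2.725000]
Iteration 2:
  c_2 = (2.150000 + 2.725000)/2 = 2.437500
  f(c_2) = f(2.437500) = -0.109027
  f(a) × f(c) ≥ 0, new interval: [2.437500, 2.725000]
Iteration 3:
  c_3 = (2.437500 + 2.725000)/2 = 2.581250
  f(c_3) = f(2.581250) = -0.051726
  f(a) × f(c) ≥ 0, new interval: [2.581250, 2.725000]
Iteration 4:
  c_4 = (2.581250 + 2.725000)/2 = 2.653125
  f(c_4) = f(2.653125) = -0.024262
  f(a) × f(c) ≥ 0, new interval: [2.653125, 2.725000]

After 4 iteration(s), the approximation is c_4 = 2.653125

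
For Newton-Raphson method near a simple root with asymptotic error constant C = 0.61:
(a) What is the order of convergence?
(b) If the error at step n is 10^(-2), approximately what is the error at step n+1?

(a) Newton-Raphson has quadratic (order 2) convergence near simple roots.
    This means |e_{n+1}| ≈ C|e_n|².

(b) With |e_n| = 10^(-2) and C = 0.61:
    |e_{n+1}| ≈ 0.61 × (10^(-2))² = 0.61 × 10^(-4)

(a) 2 (quadratic); (b) |e_{n+1}| ≈ 6.100e-05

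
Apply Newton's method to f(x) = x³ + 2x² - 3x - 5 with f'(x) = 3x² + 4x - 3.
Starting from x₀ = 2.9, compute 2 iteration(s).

f(x) = x³ + 2x² - 3x - 5
f'(x) = 3x² + 4x - 3
x₀ = 2.9

Newton-Raphson formula: x_{n+1} = x_n - f(x_n)/f'(x_n)

Iteration 1:
  f(2.900000) = 27.509000
  f'(2.900000) = 33.830000
  x_1 = 2.900000 - 27.509000/33.830000 = 2.086846
Iteration 2:
  f(2.086846) = 6.537375
  f'(2.086846) = 18.412163
  x_2 = 2.086846 - 6.537375/18.412163 = 1.731789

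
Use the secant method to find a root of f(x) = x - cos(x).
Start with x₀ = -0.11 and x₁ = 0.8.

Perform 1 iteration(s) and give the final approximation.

f(x) = x - cos(x)
x₀ = -0.11, x₁ = 0.8

Secant formula: x_{n+1} = x_n - f(x_n)(x_n - x_{n-1})/(f(x_n) - f(x_{n-1}))

Iteration 1:
  f(-0.110000) = -1.103956
  f(0.800000) = 0.103293
  x_2 = 0.800000 - 0.103293×(0.800000 - (-0.110000))/(0.103293 - (-1.103956))
       = 0.722140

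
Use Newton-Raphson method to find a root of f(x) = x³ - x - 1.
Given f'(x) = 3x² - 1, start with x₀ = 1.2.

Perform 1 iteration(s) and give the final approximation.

f(x) = x³ - x - 1
f'(x) = 3x² - 1
x₀ = 1.2

Newton-Raphson formula: x_{n+1} = x_n - f(x_n)/f'(x_n)

Iteration 1:
  f(1.200000) = -0.472000
  f'(1.200000) = 3.320000
  x_1 = 1.200000 - (-0.472000)/3.320000 = 1.342169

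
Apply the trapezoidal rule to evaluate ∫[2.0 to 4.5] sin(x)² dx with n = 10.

f(x) = sin(x)²
a = 2.0, b = 4.5, n = 10
h = (b - a)/n = 0.250000

Trapezoidal rule: (h/2)[f(x₀) + 2f(x₁) + 2f(x₂) + ... + f(xₙ)]

x_0 = 2.0000, f(x_0) = 0.826822, coefficient = 1
x_1 = 2.2500, f(x_1) = 0.605398, coefficient = 2
x_2 = 2.5000, f(x_2) = 0.358169, coefficient = 2
x_3 = 2.7500, f(x_3) = 0.145665, coefficient = 2
x_4 = 3.0000, f(x_4) = 0.019915, coefficient = 2
x_5 = 3.2500, f(x_5) = 0.011706, coefficient = 2
x_6 = 3.5000, f(x_6) = 0.123049, coefficient = 2
x_7 = 3.7500, f(x_7) = 0.326682, coefficient = 2
x_8 = 4.0000, f(x_8) = 0.572750, coefficient = 2
x_9 = 4.2500, f(x_9) = 0.801006, coefficient = 2
x_10 = 4.5000, f(x_10) = 0.955565, coefficient = 1

I ≈ (0.250000/2) × 7.711067 = 0.963883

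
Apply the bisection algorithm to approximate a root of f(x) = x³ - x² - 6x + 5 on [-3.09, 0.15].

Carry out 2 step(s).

f(x) = x³ - x² - 6x + 5
Initial interval: [-3.09, 0.15]

Iteration 1:
  c_1 = (-3.090000 + 0.150000)/2 = -1.470000
  f(c_1) = f(-1.470000) = 8.482577
  f(a) × f(c) < 0, new interval: [-3.090000, -1.470000]
Iteration 2:
  c_2 = (-3.090000 + (-1.470000))/2 = -2.280000
  f(c_2) = f(-2.280000) = 1.629248
  f(a) × f(c) < 0, new interval: [-3.090000, -2.280000]

After 2 iteration(s), the approximation is c_2 = -2.280000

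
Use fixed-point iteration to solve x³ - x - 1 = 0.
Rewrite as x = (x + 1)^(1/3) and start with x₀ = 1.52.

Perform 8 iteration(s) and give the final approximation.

Equation: x³ - x - 1 = 0
Fixed-point form: x = (x + 1)^(1/3)
x₀ = 1.52

x_1 = g(1.520000) = 1.360818
x_2 = g(1.360818) = 1.331540
x_3 = g(1.331540) = 1.326013
x_4 = g(1.326013) = 1.324964
x_5 = g(1.324964) = 1.324765
x_6 = g(1.324765) = 1.324727
x_7 = g(1.324727) = 1.324720
x_8 = g(1.324720) = 1.324718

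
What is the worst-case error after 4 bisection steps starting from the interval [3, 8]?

Bisection error bound: |error| ≤ (b-a)/2^n
|error| ≤ (8 - 3)/2^4 = 5/2^4
|error| ≤ 0.3125000000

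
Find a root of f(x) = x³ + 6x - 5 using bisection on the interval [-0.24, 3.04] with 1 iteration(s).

f(x) = x³ + 6x - 5
Initial interval: [-0.24, 3.04]

Iteration 1:
  c_1 = (-0.240000 + 3.040000)/2 = 1.400000
  f(c_1) = f(1.400000) = 6.144000
  f(a) × f(c) < 0, new interval: [-0.240000, 1.400000]

After 1 iteration(s), the approximation is c_1 = 1.400000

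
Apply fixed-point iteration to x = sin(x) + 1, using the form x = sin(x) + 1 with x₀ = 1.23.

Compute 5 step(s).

Equation: x = sin(x) + 1
Fixed-point form: x = sin(x) + 1
x₀ = 1.23

x_1 = g(1.230000) = 1.942489
x_2 = g(1.942489) = 1.931714
x_3 = g(1.931714) = 1.935573
x_4 = g(1.935573) = 1.934203
x_5 = g(1.934203) = 1.934691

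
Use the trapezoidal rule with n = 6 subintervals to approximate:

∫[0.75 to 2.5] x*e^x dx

f(x) = x*e^x
a = 0.75, b = 2.5, n = 6
h = (b - a)/n = 0.291667

Trapezoidal rule: (h/2)[f(x₀) + 2f(x₁) + 2f(x₂) + ... + f(xₙ)]

x_0 = 0.7500, f(x_0) = 1.587750, coefficient = 1
x_1 = 1.0417, f(x_1) = 2.952017, coefficient = 2
x_2 = 1.3333, f(x_2) = 5.058224, coefficient = 2
x_3 = 1.6250, f(x_3) = 8.252431, coefficient = 2
x_4 = 1.9167, f(x_4) = 13.029998, coefficient = 2
x_5 = 2.2083, f(x_5) = 20.097017, coefficient = 2
x_6 = 2.5000, f(x_6) = 30.456235, coefficient = 1

I ≈ (0.291667/2) × 130.823359 = 19.078407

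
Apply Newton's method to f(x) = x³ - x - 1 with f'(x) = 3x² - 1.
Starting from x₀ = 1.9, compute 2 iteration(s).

f(x) = x³ - x - 1
f'(x) = 3x² - 1
x₀ = 1.9

Newton-Raphson formula: x_{n+1} = x_n - f(x_n)/f'(x_n)

Iteration 1:
  f(1.900000) = 3.959000
  f'(1.900000) = 9.830000
  x_1 = 1.900000 - 3.959000/9.830000 = 1.497253
Iteration 2:
  f(1.497253) = 0.859240
  f'(1.497253) = 5.725302
  x_2 = 1.497253 - 0.859240/5.725302 = 1.347176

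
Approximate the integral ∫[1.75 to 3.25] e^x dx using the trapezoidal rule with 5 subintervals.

f(x) = e^x
a = 1.75, b = 3.25, n = 5
h = (b - a)/n = 0.300000

Trapezoidal rule: (h/2)[f(x₀) + 2f(x₁) + 2f(x₂) + ... + f(xₙ)]

x_0 = 1.7500, f(x_0) = 5.754603, coefficient = 1
x_1 = 2.0500, f(x_1) = 7.767901, coefficient = 2
x_2 = 2.3500, f(x_2) = 10.485570, coefficient = 2
x_3 = 2.6500, f(x_3) = 14.154039, coefficient = 2
x_4 = 2.9500, f(x_4) = 19.105954, coefficient = 2
x_5 = 3.2500, f(x_5) = 25.790340, coefficient = 1

I ≈ (0.300000/2) × 134.571869 = 20.185780
Exact value: 20.035737
Error: 0.150043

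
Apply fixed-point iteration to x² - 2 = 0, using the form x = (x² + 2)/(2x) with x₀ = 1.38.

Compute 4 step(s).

Equation: x² - 2 = 0
Fixed-point form: x = (x² + 2)/(2x)
x₀ = 1.38

x_1 = g(1.380000) = 1.414638
x_2 = g(1.414638) = 1.414214
x_3 = g(1.414214) = 1.414214
x_4 = g(1.414214) = 1.414214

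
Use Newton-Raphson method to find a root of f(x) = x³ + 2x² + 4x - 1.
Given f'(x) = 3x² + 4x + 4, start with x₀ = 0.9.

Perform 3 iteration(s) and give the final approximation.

f(x) = x³ + 2x² + 4x - 1
f'(x) = 3x² + 4x + 4
x₀ = 0.9

Newton-Raphson formula: x_{n+1} = x_n - f(x_n)/f'(x_n)

Iteration 1:
  f(0.900000) = 4.949000
  f'(0.900000) = 10.030000
  x_1 = 0.900000 - 4.949000/10.030000 = 0.406580
Iteration 2:
  f(0.406580) = 1.024147
  f'(0.406580) = 6.122244
  x_2 = 0.406580 - 1.024147/6.122244 = 0.239297
Iteration 3:
  f(0.239297) = 0.085419
  f'(0.239297) = 5.128979
  x_3 = 0.239297 - 0.085419/5.128979 = 0.222643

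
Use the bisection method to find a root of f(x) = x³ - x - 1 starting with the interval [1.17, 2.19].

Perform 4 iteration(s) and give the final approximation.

f(x) = x³ - x - 1
Initial interval: [1.17, 2.19]

Iteration 1:
  c_1 = (1.170000 + 2.190000)/2 = 1.680000
  f(c_1) = f(1.680000) = 2.061632
  f(a) × f(c) < 0, new interval: [1.170000, 1.680000]
Iteration 2:
  c_2 = (1.170000 + 1.680000)/2 = 1.425000
  f(c_2) = f(1.425000) = 0.468641
  f(a) × f(c) < 0, new interval: [1.170000, 1.425000]
Iteration 3:
  c_3 = (1.170000 + 1.425000)/2 = 1.297500
  f(c_3) = f(1.297500) = -0.113151
  f(a) × f(c) ≥ 0, new interval: [1.297500, 1.425000]
Iteration 4:
  c_4 = (1.297500 + 1.425000)/2 = 1.361250
  f(c_4) = f(1.361250) = 0.161148
  f(a) × f(c) < 0, new interval: [1.297500, 1.361250]

After 4 iteration(s), the approximation is c_4 = 1.361250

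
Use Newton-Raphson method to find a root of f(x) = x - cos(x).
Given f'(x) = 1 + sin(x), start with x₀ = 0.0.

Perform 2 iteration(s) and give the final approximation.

f(x) = x - cos(x)
f'(x) = 1 + sin(x)
x₀ = 0.0

Newton-Raphson formula: x_{n+1} = x_n - f(x_n)/f'(x_n)

Iteration 1:
  f(0.000000) = -1.000000
  f'(0.000000) = 1.000000
  x_1 = 0.000000 - (-1.000000)/1.000000 = 1.000000
Iteration 2:
  f(1.000000) = 0.459698
  f'(1.000000) = 1.841471
  x_2 = 1.000000 - 0.459698/1.841471 = 0.750364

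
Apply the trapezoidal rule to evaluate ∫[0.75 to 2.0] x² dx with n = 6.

f(x) = x²
a = 0.75, b = 2.0, n = 6
h = (b - a)/n = 0.208333

Trapezoidal rule: (h/2)[f(x₀) + 2f(x₁) + 2f(x₂) + ... + f(xₙ)]

x_0 = 0.7500, f(x_0) = 0.562500, coefficient = 1
x_1 = 0.9583, f(x_1) = 0.918403, coefficient = 2
x_2 = 1.1667, f(x_2) = 1.361111, coefficient = 2
x_3 = 1.3750, f(x_3) = 1.890625, coefficient = 2
x_4 = 1.5833, f(x_4) = 2.506944, coefficient = 2
x_5 = 1.7917, f(x_5) = 3.210069, coefficient = 2
x_6 = 2.0000, f(x_6) = 4.000000, coefficient = 1

I ≈ (0.208333/2) × 24.336806 = 2.535084
Exact value: 2.526042
Error: 0.009042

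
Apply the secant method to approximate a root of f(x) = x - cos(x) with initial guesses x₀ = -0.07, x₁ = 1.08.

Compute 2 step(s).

f(x) = x - cos(x)
x₀ = -0.07, x₁ = 1.08

Secant formula: x_{n+1} = x_n - f(x_n)(x_n - x_{n-1})/(f(x_n) - f(x_{n-1}))

Iteration 1:
  f(-0.070000) = -1.067551
  f(1.080000) = 0.608672
  x_2 = 1.080000 - 0.608672×(1.080000 - (-0.070000))/(0.608672 - (-1.067551))
       = 0.662411
Iteration 2:
  f(1.080000) = 0.608672
  f(0.662411) = -0.126101
  x_3 = 0.662411 - (-0.126101)×(0.662411 - 1.080000)/(-0.126101 - 0.608672)
       = 0.734077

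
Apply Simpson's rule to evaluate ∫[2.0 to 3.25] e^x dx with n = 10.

f(x) = e^x
a = 2.0, b = 3.25, n = 10
h = (b - a)/n = 0.125000

Simpson's rule: (h/3)[f(x₀) + 4f(x₁) + 2f(x₂) + ... + f(xₙ)]

x_0 = 2.0000, f(x_0) = 7.389056, coefficient = 1
x_1 = 2.1250, f(x_1) = 8.372897, coefficient = 4
x_2 = 2.2500, f(x_2) = 9.487736, coefficient = 2
x_3 = 2.3750, f(x_3) = 10.751013, coefficient = 4
x_4 = 2.5000, f(x_4) = 12.182494, coefficient = 2
x_5 = 2.6250, f(x_5) = 13.804574, coefficient = 4
x_6 = 2.7500, f(x_6) = 15.642632, coefficient = 2
x_7 = 2.8750, f(x_7) = 17.725424, coefficient = 4
x_8 = 3.0000, f(x_8) = 20.085537, coefficient = 2
x_9 = 3.1250, f(x_9) = 22.759895, coefficient = 4
x_10 = 3.2500, f(x_10) = 25.790340, coefficient = 1

I ≈ (0.125000/3) × 441.631410 = 18.401309
Exact value: 18.401284
Error: 0.000025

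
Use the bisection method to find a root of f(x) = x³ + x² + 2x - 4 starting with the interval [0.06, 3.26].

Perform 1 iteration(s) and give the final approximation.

f(x) = x³ + x² + 2x - 4
Initial interval: [0.06, 3.26]

Iteration 1:
  c_1 = (0.060000 + 3.260000)/2 = 1.660000
  f(c_1) = f(1.660000) = 6.649896
  f(a) × f(c) < 0, new interval: [0.060000, 1.660000]

After 1 iteration(s), the approximation is c_1 = 1.660000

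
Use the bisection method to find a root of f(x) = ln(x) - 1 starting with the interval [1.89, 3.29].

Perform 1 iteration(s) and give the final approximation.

f(x) = ln(x) - 1
Initial interval: [1.89, 3.29]

Iteration 1:
  c_1 = (1.890000 + 3.290000)/2 = 2.590000
  f(c_1) = f(2.590000) = -0.048342
  f(a) × f(c) ≥ 0, new interval: [2.590000, 3.290000]

After 1 iteration(s), the approximation is c_1 = 2.590000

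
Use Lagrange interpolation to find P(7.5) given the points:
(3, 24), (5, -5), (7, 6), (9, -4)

Lagrange interpolation formula:
P(x) = Σ yᵢ × Lᵢ(x)
where Lᵢ(x) = Π_{j≠i} (x - xⱼ)/(xᵢ - xⱼ)

L_0(7.5) = (7.5 - 5)/(3 - 5) × (7.5 - 7)/(3 - 7) × (7.5 - 9)/(3 - 9) = 0.039062
L_1(7.5) = (7.5 - 3)/(5 - 3) × (7.5 - 7)/(5 - 7) × (7.5 - 9)/(5 - 9) = -0.210938
L_2(7.5) = (7.5 - 3)/(7 - 3) × (7.5 - 5)/(7 - 5) × (7.5 - 9)/(7 - 9) = 1.054688
L_3(7.5) = (7.5 - 3)/(9 - 3) × (7.5 - 5)/(9 - 5) × (7.5 - 7)/(9 - 7) = 0.117188

P(7.5) = 24×L_0(7.5) + (-5)×L_1(7.5) + 6×L_2(7.5) + (-4)×L_3(7.5)
P(7.5) = 7.851562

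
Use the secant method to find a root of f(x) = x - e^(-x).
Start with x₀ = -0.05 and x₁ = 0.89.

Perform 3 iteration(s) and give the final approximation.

f(x) = x - e^(-x)
x₀ = -0.05, x₁ = 0.89

Secant formula: x_{n+1} = x_n - f(x_n)(x_n - x_{n-1})/(f(x_n) - f(x_{n-1}))

Iteration 1:
  f(-0.050000) = -1.101271
  f(0.890000) = 0.479344
  x_2 = 0.890000 - 0.479344×(0.890000 - (-0.050000))/(0.479344 - (-1.101271))
       = 0.604932
Iteration 2:
  f(0.890000) = 0.479344
  f(0.604932) = 0.058820
  x_3 = 0.604932 - 0.058820×(0.604932 - 0.890000)/(0.058820 - 0.479344)
       = 0.565058
Iteration 3:
  f(0.604932) = 0.058820
  f(0.565058) = -0.003269
  x_4 = 0.565058 - (-0.003269)×(0.565058 - 0.604932)/(-0.003269 - 0.058820)
       = 0.567157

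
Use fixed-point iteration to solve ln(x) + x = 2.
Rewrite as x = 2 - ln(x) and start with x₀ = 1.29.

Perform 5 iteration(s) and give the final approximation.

Equation: ln(x) + x = 2
Fixed-point form: x = 2 - ln(x)
x₀ = 1.29

x_1 = g(1.290000) = 1.745358
x_2 = g(1.745358) = 1.443040
x_3 = g(1.443040) = 1.633248
x_4 = g(1.633248) = 1.509430
x_5 = g(1.509430) = 1.588268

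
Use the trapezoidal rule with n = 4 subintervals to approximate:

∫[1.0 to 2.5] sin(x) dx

f(x) = sin(x)
a = 1.0, b = 2.5, n = 4
h = (b - a)/n = 0.375000

Trapezoidal rule: (h/2)[f(x₀) + 2f(x₁) + 2f(x₂) + ... + f(xₙ)]

x_0 = 1.0000, f(x_0) = 0.841471, coefficient = 1
x_1 = 1.3750, f(x_1) = 0.980893, coefficient = 2
x_2 = 1.7500, f(x_2) = 0.983986, coefficient = 2
x_3 = 2.1250, f(x_3) = 0.850320, coefficient = 2
x_4 = 2.5000, f(x_4) = 0.598472, coefficient = 1

I ≈ (0.375000/2) × 7.070341 = 1.325689
Exact value: 1.341446
Error: 0.015757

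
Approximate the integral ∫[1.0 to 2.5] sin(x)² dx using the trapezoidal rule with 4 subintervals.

f(x) = sin(x)²
a = 1.0, b = 2.5, n = 4
h = (b - a)/n = 0.375000

Trapezoidal rule: (h/2)[f(x₀) + 2f(x₁) + 2f(x₂) + ... + f(xₙ)]

x_0 = 1.0000, f(x_0) = 0.708073, coefficient = 1
x_1 = 1.3750, f(x_1) = 0.962151, coefficient = 2
x_2 = 1.7500, f(x_2) = 0.968228, coefficient = 2
x_3 = 2.1250, f(x_3) = 0.723044, coefficient = 2
x_4 = 2.5000, f(x_4) = 0.358169, coefficient = 1

I ≈ (0.375000/2) × 6.373089 = 1.194954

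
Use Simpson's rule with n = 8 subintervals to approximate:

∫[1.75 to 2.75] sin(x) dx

f(x) = sin(x)
a = 1.75, b = 2.75, n = 8
h = (b - a)/n = 0.125000

Simpson's rule: (h/3)[f(x₀) + 4f(x₁) + 2f(x₂) + ... + f(xₙ)]

x_0 = 1.7500, f(x_0) = 0.983986, coefficient = 1
x_1 = 1.8750, f(x_1) = 0.954086, coefficient = 4
x_2 = 2.0000, f(x_2) = 0.909297, coefficient = 2
x_3 = 2.1250, f(x_3) = 0.850320, coefficient = 4
x_4 = 2.2500, f(x_4) = 0.778073, coefficient = 2
x_5 = 2.3750, f(x_5) = 0.693685, coefficient = 4
x_6 = 2.5000, f(x_6) = 0.598472, coefficient = 2
x_7 = 2.6250, f(x_7) = 0.493920, coefficient = 4
x_8 = 2.7500, f(x_8) = 0.381661, coefficient = 1

I ≈ (0.125000/3) × 17.905376 = 0.746057
Exact value: 0.746056
Error: 0.000001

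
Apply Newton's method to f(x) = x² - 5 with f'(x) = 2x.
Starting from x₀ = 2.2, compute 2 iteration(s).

f(x) = x² - 5
f'(x) = 2x
x₀ = 2.2

Newton-Raphson formula: x_{n+1} = x_n - f(x_n)/f'(x_n)

Iteration 1:
  f(2.200000) = -0.160000
  f'(2.200000) = 4.400000
  x_1 = 2.200000 - (-0.160000)/4.400000 = 2.236364
Iteration 2:
  f(2.236364) = 0.001322
  f'(2.236364) = 4.472727
  x_2 = 2.236364 - 0.001322/4.472727 = 2.236068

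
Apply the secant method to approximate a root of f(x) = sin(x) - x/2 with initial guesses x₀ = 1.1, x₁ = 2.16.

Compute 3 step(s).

f(x) = sin(x) - x/2
x₀ = 1.1, x₁ = 2.16

Secant formula: x_{n+1} = x_n - f(x_n)(x_n - x_{n-1})/(f(x_n) - f(x_{n-1}))

Iteration 1:
  f(1.100000) = 0.341207
  f(2.160000) = -0.248617
  x_2 = 2.160000 - (-0.248617)×(2.160000 - 1.100000)/(-0.248617 - 0.341207)
       = 1.713200
Iteration 2:
  f(2.160000) = -0.248617
  f(1.713200) = 0.133278
  x_3 = 1.713200 - 0.133278×(1.713200 - 2.160000)/(0.133278 - (-0.248617))
       = 1.869129
Iteration 3:
  f(1.713200) = 0.133278
  f(1.869129) = 0.021263
  x_4 = 1.869129 - 0.021263×(1.869129 - 1.713200)/(0.021263 - 0.133278)
       = 1.898729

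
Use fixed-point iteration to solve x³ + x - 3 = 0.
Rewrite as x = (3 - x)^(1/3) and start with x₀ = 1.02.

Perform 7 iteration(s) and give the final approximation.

Equation: x³ + x - 3 = 0
Fixed-point form: x = (3 - x)^(1/3)
x₀ = 1.02

x_1 = g(1.020000) = 1.255707
x_2 = g(1.255707) = 1.203760
x_3 = g(1.203760) = 1.215593
x_4 = g(1.215593) = 1.212918
x_5 = g(1.212918) = 1.213523
x_6 = g(1.213523) = 1.213386
x_7 = g(1.213386) = 1.213417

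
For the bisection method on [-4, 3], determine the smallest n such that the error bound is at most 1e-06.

We need (b-a)/2^n ≤ 1e-06
(3 - (-4))/2^n ≤ 1e-06
7/2^n ≤ 1e-06
2^n ≥ 7000000
n ≥ log₂(7000000) = 22.74
n ≥ 23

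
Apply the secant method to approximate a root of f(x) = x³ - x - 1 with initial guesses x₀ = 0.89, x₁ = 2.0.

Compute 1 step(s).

f(x) = x³ - x - 1
x₀ = 0.89, x₁ = 2.0

Secant formula: x_{n+1} = x_n - f(x_n)(x_n - x_{n-1})/(f(x_n) - f(x_{n-1}))

Iteration 1:
  f(0.890000) = -1.185031
  f(2.000000) = 5.000000
  x_2 = 2.000000 - 5.000000×(2.000000 - 0.890000)/(5.000000 - (-1.185031))
       = 1.102672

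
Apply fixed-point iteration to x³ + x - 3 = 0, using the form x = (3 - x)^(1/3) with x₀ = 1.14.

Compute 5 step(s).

Equation: x³ + x - 3 = 0
Fixed-point form: x = (3 - x)^(1/3)
x₀ = 1.14

x_1 = g(1.140000) = 1.229809
x_2 = g(1.229809) = 1.209688
x_3 = g(1.209688) = 1.214254
x_4 = g(1.214254) = 1.213221
x_5 = g(1.213221) = 1.213455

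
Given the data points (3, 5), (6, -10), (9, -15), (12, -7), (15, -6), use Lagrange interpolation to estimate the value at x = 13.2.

Lagrange interpolation formula:
P(x) = Σ yᵢ × Lᵢ(x)
where Lᵢ(x) = Π_{j≠i} (x - xⱼ)/(xᵢ - xⱼ)

L_0(13.2) = (13.2 - 6)/(3 - 6) × (13.2 - 9)/(3 - 9) × (13.2 - 12)/(3 - 12) × (13.2 - 15)/(3 - 15) = -0.033600
L_1(13.2) = (13.2 - 3)/(6 - 3) × (13.2 - 9)/(6 - 9) × (13.2 - 12)/(6 - 12) × (13.2 - 15)/(6 - 15) = 0.190400
L_2(13.2) = (13.2 - 3)/(9 - 3) × (13.2 - 6)/(9 - 6) × (13.2 - 12)/(9 - 12) × (13.2 - 15)/(9 - 15) = -0.489600
L_3(13.2) = (13.2 - 3)/(12 - 3) × (13.2 - 6)/(12 - 6) × (13.2 - 9)/(12 - 9) × (13.2 - 15)/(12 - 15) = 1.142400
L_4(13.2) = (13.2 - 3)/(15 - 3) × (13.2 - 6)/(15 - 6) × (13.2 - 9)/(15 - 9) × (13.2 - 12)/(15 - 12) = 0.190400

P(13.2) = 5×L_0(13.2) + (-10)×L_1(13.2) + (-15)×L_2(13.2) + (-7)×L_3(13.2) + (-6)×L_4(13.2)
P(13.2) = -3.867200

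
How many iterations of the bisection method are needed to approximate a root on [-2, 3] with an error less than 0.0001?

We need (b-a)/2^n ≤ 0.0001
(3 - (-2))/2^n ≤ 0.0001
5/2^n ≤ 0.0001
2^n ≥ 50000
n ≥ log₂(50000) = 15.61
n ≥ 16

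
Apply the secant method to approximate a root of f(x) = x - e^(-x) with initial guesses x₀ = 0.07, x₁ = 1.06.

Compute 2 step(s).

f(x) = x - e^(-x)
x₀ = 0.07, x₁ = 1.06

Secant formula: x_{n+1} = x_n - f(x_n)(x_n - x_{n-1})/(f(x_n) - f(x_{n-1}))

Iteration 1:
  f(0.070000) = -0.862394
  f(1.060000) = 0.713544
  x_2 = 1.060000 - 0.713544×(1.060000 - 0.070000)/(0.713544 - (-0.862394))
       = 0.611753
Iteration 2:
  f(1.060000) = 0.713544
  f(0.611753) = 0.069355
  x_3 = 0.611753 - 0.069355×(0.611753 - 1.060000)/(0.069355 - 0.713544)
       = 0.563495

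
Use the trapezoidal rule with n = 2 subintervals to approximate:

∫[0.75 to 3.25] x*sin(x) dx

f(x) = x*sin(x)
a = 0.75, b = 3.25, n = 2
h = (b - a)/n = 1.250000

Trapezoidal rule: (h/2)[f(x₀) + 2f(x₁) + 2f(x₂) + ... + f(xₙ)]

x_0 = 0.7500, f(x_0) = 0.511229, coefficient = 1
x_1 = 2.0000, f(x_1) = 1.818595, coefficient = 2
x_2 = 3.2500, f(x_2) = -0.351634, coefficient = 1

I ≈ (1.250000/2) × 3.796785 = 2.372990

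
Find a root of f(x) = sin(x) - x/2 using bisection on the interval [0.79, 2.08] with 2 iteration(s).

f(x) = sin(x) - x/2
Initial interval: [0.79, 2.08]

Iteration 1:
  c_1 = (0.790000 + 2.080000)/2 = 1.435000
  f(c_1) = f(1.435000) = 0.273294
  f(a) × f(c) ≥ 0, new interval: [1.435000, 2.080000]
Iteration 2:
  c_2 = (1.435000 + 2.080000)/2 = 1.757500
  f(c_2) = f(1.757500) = 0.103871
  f(a) × f(c) ≥ 0, new interval: [1.757500, 2.080000]

After 2 iteration(s), the approximation is c_2 = 1.757500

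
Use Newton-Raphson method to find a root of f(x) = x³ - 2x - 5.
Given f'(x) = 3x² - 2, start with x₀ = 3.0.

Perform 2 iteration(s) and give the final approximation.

f(x) = x³ - 2x - 5
f'(x) = 3x² - 2
x₀ = 3.0

Newton-Raphson formula: x_{n+1} = x_n - f(x_n)/f'(x_n)

Iteration 1:
  f(3.000000) = 16.000000
  f'(3.000000) = 25.000000
  x_1 = 3.000000 - 16.000000/25.000000 = 2.360000
Iteration 2:
  f(2.360000) = 3.424256
  f'(2.360000) = 14.708800
  x_2 = 2.360000 - 3.424256/14.708800 = 2.127197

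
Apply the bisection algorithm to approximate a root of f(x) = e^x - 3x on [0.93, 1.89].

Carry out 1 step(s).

f(x) = e^x - 3x
Initial interval: [0.93, 1.89]

Iteration 1:
  c_1 = (0.930000 + 1.890000)/2 = 1.410000
  f(c_1) = f(1.410000) = -0.134045
  f(a) × f(c) ≥ 0, new interval: [1.410000, 1.890000]

After 1 iteration(s), the approximation is c_1 = 1.410000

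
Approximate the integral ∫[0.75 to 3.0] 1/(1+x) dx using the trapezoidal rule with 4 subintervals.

f(x) = 1/(1+x)
a = 0.75, b = 3.0, n = 4
h = (b - a)/n = 0.562500

Trapezoidal rule: (h/2)[f(x₀) + 2f(x₁) + 2f(x₂) + ... + f(xₙ)]

x_0 = 0.7500, f(x_0) = 0.571429, coefficient = 1
x_1 = 1.3125, f(x_1) = 0.432432, coefficient = 2
x_2 = 1.8750, f(x_2) = 0.347826, coefficient = 2
x_3 = 2.4375, f(x_3) = 0.290909, coefficient = 2
x_4 = 3.0000, f(x_4) = 0.250000, coefficient = 1

I ≈ (0.562500/2) × 2.963764 = 0.833559
Exact value: 0.826679
Error: 0.006880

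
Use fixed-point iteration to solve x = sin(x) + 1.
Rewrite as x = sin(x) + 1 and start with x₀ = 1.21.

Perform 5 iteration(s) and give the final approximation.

Equation: x = sin(x) + 1
Fixed-point form: x = sin(x) + 1
x₀ = 1.21

x_1 = g(1.210000) = 1.935616
x_2 = g(1.935616) = 1.934188
x_3 = g(1.934188) = 1.934697
x_4 = g(1.934697) = 1.934516
x_5 = g(1.934516) = 1.934580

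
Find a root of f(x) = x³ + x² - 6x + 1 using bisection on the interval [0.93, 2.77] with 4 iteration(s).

f(x) = x³ + x² - 6x + 1
Initial interval: [0.93, 2.77]

Iteration 1:
  c_1 = (0.930000 + 2.770000)/2 = 1.850000
  f(c_1) = f(1.850000) = -0.345875
  f(a) × f(c) ≥ 0, new interval: [1.850000, 2.770000]
Iteration 2:
  c_2 = (1.850000 + 2.770000)/2 = 2.310000
  f(c_2) = f(2.310000) = 4.802491
  f(a) × f(c) < 0, new interval: [1.850000, 2.310000]
Iteration 3:
  c_3 = (1.850000 + 2.310000)/2 = 2.080000
  f(c_3) = f(2.080000) = 1.845312
  f(a) × f(c) < 0, new interval: [1.850000, 2.080000]
Iteration 4:
  c_4 = (1.850000 + 2.080000)/2 = 1.965000
  f(c_4) = f(1.965000) = 0.658532
  f(a) × f(c) < 0, new interval: [1.850000, 1.965000]

After 4 iteration(s), the approximation is c_4 = 1.965000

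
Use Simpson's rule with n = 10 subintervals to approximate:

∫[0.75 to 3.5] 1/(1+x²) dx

f(x) = 1/(1+x²)
a = 0.75, b = 3.5, n = 10
h = (b - a)/n = 0.275000

Simpson's rule: (h/3)[f(x₀) + 4f(x₁) + 2f(x₂) + ... + f(xₙ)]

x_0 = 0.7500, f(x_0) = 0.640000, coefficient = 1
x_1 = 1.0250, f(x_1) = 0.487656, coefficient = 4
x_2 = 1.3000, f(x_2) = 0.371747, coefficient = 2
x_3 = 1.5750, f(x_3) = 0.287305, coefficient = 4
x_4 = 1.8500, f(x_4) = 0.226116, coefficient = 2
x_5 = 2.1250, f(x_5) = 0.181303, coefficient = 4
x_6 = 2.4000, f(x_6) = 0.147929, coefficient = 2
x_7 = 2.6750, f(x_7) = 0.122615, coefficient = 4
x_8 = 2.9500, f(x_8) = 0.103066, coefficient = 2
x_9 = 3.2250, f(x_9) = 0.087714, coefficient = 4
x_10 = 3.5000, f(x_10) = 0.075472, coefficient = 1

I ≈ (0.275000/3) × 7.079563 = 0.648960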